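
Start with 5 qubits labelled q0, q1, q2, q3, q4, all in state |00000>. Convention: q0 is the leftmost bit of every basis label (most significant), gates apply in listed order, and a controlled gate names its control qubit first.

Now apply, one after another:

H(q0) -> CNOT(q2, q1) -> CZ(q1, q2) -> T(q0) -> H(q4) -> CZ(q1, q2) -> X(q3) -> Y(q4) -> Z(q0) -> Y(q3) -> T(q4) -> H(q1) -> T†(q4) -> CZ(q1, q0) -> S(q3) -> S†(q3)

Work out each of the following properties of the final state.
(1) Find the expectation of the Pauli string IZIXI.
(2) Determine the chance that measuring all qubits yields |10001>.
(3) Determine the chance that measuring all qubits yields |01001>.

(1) In the final state, IZIXI has expectation 0.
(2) The probability of measuring |10001> is 1/8.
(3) Outcome |01001> occurs with probability 1/8.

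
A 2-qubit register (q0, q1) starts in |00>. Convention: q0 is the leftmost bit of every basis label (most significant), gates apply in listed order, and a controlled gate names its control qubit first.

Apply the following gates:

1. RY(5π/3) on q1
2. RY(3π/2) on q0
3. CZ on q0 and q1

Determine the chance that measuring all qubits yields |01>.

A full measurement returns |01> with probability 1/8.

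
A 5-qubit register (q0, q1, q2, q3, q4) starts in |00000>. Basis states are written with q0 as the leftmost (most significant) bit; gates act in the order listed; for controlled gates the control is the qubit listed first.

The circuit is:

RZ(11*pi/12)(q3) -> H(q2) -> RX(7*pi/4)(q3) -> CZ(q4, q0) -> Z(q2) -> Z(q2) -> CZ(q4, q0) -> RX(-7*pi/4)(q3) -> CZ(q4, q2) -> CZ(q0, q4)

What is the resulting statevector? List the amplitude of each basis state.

The final amplitudes are -sqrt(2)*exp(13*I*pi/24)/2 on |00000>, -sqrt(2)*exp(13*I*pi/24)/2 on |00100>, and 0 on every other basis state. Key observation: gates 3-8 undo each other exactly, leaving only the rest of the circuit to track.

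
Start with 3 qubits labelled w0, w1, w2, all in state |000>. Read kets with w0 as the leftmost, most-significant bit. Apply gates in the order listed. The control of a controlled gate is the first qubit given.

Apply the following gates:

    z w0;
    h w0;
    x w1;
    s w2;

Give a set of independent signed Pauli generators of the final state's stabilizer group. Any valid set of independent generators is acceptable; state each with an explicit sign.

The stabilizer group can be generated by +XII, -IZI, +IIZ, among other valid generating sets.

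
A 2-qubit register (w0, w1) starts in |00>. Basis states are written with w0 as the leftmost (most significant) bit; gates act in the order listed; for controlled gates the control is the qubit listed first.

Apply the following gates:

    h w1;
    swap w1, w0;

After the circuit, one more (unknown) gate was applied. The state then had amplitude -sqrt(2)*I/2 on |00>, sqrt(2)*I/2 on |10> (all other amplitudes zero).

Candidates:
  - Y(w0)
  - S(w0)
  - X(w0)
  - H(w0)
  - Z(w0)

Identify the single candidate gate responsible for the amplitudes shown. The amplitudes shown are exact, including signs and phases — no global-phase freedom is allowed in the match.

The applied gate was Y(w0).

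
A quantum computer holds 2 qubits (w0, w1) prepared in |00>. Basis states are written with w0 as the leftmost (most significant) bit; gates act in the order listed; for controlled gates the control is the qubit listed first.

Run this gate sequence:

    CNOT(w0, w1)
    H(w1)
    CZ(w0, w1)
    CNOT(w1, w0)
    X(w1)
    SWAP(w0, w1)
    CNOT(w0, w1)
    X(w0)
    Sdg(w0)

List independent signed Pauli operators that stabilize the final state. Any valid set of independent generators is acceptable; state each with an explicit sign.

The final state is stabilized by the group generated by -YI, -IZ; other independent generating sets are equally valid.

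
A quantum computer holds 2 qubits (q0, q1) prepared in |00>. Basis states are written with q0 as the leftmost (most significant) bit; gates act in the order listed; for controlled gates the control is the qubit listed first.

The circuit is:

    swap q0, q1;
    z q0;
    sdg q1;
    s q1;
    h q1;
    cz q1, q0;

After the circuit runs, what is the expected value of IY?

The observable IY averages to 0.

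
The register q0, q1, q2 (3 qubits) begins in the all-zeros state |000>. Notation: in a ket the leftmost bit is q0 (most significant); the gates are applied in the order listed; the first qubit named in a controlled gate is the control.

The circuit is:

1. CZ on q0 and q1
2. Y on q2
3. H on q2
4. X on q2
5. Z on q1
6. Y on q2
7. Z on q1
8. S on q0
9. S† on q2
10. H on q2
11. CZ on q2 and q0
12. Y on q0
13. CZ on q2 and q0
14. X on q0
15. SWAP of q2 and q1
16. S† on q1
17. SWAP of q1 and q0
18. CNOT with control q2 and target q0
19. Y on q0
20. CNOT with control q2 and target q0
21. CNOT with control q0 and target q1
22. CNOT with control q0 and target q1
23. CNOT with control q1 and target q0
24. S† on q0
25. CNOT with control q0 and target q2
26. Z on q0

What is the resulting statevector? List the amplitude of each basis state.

After the circuit, the state carries amplitude -1/2 + I/2 on |000>, -1/2 - I/2 on |101>, and 0 on every other basis state. Key observation: gates 21-22 undo each other exactly, leaving only the rest of the circuit to track.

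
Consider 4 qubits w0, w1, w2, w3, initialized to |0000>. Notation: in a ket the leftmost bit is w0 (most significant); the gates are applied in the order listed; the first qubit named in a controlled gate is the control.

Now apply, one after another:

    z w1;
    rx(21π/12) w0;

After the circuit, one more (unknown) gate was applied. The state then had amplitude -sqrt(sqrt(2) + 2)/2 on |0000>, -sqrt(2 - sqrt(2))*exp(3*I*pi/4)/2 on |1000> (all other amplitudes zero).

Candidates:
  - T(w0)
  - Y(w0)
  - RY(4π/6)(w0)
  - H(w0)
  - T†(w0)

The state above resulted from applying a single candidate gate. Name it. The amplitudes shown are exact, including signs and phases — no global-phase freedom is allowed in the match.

The applied gate was T(w0).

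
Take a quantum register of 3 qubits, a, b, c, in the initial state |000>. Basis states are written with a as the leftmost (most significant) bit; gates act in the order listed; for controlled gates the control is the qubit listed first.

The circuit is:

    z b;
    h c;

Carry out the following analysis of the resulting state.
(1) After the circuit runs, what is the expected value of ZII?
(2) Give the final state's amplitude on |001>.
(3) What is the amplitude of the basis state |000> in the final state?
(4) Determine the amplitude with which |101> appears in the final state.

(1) The observable ZII averages to 1.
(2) The final state's coefficient on |001> equals sqrt(2)/2.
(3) The amplitude on |000> is sqrt(2)/2.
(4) |101> carries amplitude 0 in the final state.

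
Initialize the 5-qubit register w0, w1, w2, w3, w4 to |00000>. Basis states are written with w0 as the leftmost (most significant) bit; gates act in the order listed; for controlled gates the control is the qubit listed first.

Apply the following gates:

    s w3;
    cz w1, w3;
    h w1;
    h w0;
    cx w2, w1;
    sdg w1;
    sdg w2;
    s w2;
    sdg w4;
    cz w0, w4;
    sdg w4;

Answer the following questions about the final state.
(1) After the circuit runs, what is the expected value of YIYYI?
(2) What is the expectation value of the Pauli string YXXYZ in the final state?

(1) In the final state, YIYYI has expectation 0.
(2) The expectation value of YXXYZ is 0.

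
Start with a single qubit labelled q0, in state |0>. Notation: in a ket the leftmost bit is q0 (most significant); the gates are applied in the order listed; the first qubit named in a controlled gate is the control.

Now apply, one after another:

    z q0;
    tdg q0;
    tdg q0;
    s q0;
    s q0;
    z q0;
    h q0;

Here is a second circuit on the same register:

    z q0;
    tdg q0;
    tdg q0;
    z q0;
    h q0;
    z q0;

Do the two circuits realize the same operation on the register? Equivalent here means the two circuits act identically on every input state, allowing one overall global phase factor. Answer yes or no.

No — the two circuits implement different unitaries, even allowing a global phase.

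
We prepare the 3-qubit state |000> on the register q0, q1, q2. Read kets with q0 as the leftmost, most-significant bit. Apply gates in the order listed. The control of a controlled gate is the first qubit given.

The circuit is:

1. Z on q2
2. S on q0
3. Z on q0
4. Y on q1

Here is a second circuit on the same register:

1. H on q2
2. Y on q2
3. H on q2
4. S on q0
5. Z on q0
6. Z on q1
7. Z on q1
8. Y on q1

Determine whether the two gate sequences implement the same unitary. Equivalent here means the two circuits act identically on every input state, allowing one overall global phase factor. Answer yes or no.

No: there is an input state on which the two circuits produce genuinely different outputs (not merely differing by a phase).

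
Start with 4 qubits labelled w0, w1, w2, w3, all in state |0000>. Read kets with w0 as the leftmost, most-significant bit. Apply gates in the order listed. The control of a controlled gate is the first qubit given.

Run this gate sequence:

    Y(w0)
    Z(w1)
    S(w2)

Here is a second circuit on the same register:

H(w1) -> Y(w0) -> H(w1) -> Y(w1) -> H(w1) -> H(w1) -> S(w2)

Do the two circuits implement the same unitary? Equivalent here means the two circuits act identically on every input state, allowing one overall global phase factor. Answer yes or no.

No: there is an input state on which the two circuits produce genuinely different outputs (not merely differing by a phase).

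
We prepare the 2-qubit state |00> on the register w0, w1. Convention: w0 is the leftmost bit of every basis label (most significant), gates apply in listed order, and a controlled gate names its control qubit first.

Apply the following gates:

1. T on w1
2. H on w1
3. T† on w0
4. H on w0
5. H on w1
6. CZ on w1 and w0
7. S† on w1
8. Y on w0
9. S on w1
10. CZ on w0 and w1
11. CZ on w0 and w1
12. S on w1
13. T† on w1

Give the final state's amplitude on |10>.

The final state's coefficient on |10> equals sqrt(2)*I/2.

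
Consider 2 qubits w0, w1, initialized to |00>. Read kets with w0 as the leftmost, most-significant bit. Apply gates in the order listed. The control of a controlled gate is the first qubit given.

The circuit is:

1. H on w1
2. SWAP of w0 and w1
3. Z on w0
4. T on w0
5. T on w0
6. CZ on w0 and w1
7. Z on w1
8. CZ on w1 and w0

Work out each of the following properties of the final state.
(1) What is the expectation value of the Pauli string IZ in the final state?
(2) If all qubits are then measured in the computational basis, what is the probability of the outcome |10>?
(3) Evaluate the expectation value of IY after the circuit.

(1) In the final state, IZ has expectation 1.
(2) Outcome |10> occurs with probability 1/2.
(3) The observable IY averages to 0.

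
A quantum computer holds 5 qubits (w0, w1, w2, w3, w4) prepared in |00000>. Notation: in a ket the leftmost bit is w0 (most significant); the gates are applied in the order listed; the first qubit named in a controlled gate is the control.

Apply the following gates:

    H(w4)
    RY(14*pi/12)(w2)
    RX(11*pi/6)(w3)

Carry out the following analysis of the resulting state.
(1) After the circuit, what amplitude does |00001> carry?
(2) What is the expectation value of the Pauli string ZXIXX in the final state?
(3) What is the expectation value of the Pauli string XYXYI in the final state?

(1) The amplitude on |00001> is sqrt(2)/8.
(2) The observable ZXIXX averages to 0.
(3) The expectation value of XYXYI is 0.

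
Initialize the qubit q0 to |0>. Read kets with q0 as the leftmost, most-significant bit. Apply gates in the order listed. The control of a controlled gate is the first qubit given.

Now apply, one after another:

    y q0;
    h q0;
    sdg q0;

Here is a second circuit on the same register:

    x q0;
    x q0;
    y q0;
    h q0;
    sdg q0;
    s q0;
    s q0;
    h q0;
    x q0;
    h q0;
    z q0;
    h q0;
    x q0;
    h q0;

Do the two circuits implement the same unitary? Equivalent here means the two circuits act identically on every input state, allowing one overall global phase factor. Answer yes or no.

Yes, they are equivalent — the unitaries differ by at most a global phase.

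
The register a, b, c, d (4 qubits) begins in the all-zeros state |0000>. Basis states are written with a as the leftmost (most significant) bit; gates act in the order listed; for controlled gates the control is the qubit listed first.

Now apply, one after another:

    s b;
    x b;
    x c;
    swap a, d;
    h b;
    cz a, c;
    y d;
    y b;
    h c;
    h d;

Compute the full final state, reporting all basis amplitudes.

The resulting statevector has amplitude -sqrt(2)/4 on |0000>, sqrt(2)/4 on |0001>, sqrt(2)/4 on |0010>, -sqrt(2)/4 on |0011>, -sqrt(2)/4 on |0100>, sqrt(2)/4 on |0101>, sqrt(2)/4 on |0110>, -sqrt(2)/4 on |0111>, 0 on |1000>, 0 on |1001>, 0 on |1010>, 0 on |1011>, 0 on |1100>, 0 on |1101>, 0 on |1110>, 0 on |1111>.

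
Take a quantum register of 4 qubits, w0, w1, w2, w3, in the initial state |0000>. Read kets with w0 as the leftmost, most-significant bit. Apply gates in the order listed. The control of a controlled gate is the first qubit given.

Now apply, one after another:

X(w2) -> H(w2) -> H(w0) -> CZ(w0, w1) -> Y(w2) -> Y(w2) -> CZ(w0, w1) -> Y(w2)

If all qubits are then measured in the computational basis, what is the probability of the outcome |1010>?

Outcome |1010> occurs with probability 1/4.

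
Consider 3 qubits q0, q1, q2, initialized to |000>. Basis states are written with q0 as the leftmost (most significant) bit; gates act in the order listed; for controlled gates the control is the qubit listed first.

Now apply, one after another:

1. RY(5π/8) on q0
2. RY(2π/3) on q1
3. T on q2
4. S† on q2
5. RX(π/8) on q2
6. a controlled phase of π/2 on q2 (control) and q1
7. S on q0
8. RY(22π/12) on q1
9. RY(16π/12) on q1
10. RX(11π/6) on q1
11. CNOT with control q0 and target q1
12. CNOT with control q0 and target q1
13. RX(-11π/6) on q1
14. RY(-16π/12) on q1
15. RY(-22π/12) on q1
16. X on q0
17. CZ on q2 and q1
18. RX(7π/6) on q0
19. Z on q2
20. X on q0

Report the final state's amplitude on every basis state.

The resulting statevector has amplitude -sqrt(6)*cos(pi/16)*cos(5*pi/16)/8 + sqrt(2)*cos(pi/16)*cos(5*pi/16)/8 + sqrt(2)*sin(5*pi/16)*cos(pi/16)/8 + sqrt(6)*sin(5*pi/16)*cos(pi/16)/8 on |000>, -sqrt(6)*I*sin(pi/16)*cos(5*pi/16)/8 + sqrt(2)*I*sin(pi/16)*cos(5*pi/16)/8 + sqrt(2)*I*sin(pi/16)*sin(5*pi/16)/8 + sqrt(6)*I*sin(pi/16)*sin(5*pi/16)/8 on |001>, -3*sqrt(2)*cos(pi/16)*cos(5*pi/16)/8 + sqrt(6)*cos(pi/16)*cos(5*pi/16)/8 + sqrt(6)*sin(5*pi/16)*cos(pi/16)/8 + 3*sqrt(2)*sin(5*pi/16)*cos(pi/16)/8 on |010>, -3*sqrt(2)*sin(pi/16)*cos(5*pi/16)/8 + sqrt(6)*sin(pi/16)*cos(5*pi/16)/8 + sqrt(6)*sin(pi/16)*sin(5*pi/16)/8 + 3*sqrt(2)*sin(pi/16)*sin(5*pi/16)/8 on |011>, -sqrt(6)*I*sin(5*pi/16)*cos(pi/16)/8 - sqrt(6)*I*cos(pi/16)*cos(5*pi/16)/8 - sqrt(2)*I*cos(pi/16)*cos(5*pi/16)/8 + sqrt(2)*I*sin(5*pi/16)*cos(pi/16)/8 on |100>, -sqrt(2)*sin(pi/16)*sin(5*pi/16)/8 + sqrt(2)*sin(pi/16)*cos(5*pi/16)/8 + sqrt(6)*sin(pi/16)*cos(5*pi/16)/8 + sqrt(6)*sin(pi/16)*sin(5*pi/16)/8 on |101>, -3*sqrt(2)*I*sin(5*pi/16)*cos(pi/16)/8 - 3*sqrt(2)*I*cos(pi/16)*cos(5*pi/16)/8 - sqrt(6)*I*cos(pi/16)*cos(5*pi/16)/8 + sqrt(6)*I*sin(5*pi/16)*cos(pi/16)/8 on |110>, -3*sqrt(2)*I*sin(pi/16)*sin(5*pi/16)/8 - 3*sqrt(2)*I*sin(pi/16)*cos(5*pi/16)/8 - sqrt(6)*I*sin(pi/16)*cos(5*pi/16)/8 + sqrt(6)*I*sin(pi/16)*sin(5*pi/16)/8 on |111>. Key observation: gates 8-15 undo each other exactly, leaving only the rest of the circuit to track.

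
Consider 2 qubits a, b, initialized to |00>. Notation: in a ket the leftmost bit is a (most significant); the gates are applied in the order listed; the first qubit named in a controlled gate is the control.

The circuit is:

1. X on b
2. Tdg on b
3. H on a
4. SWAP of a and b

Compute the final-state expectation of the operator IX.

The observable IX averages to 1.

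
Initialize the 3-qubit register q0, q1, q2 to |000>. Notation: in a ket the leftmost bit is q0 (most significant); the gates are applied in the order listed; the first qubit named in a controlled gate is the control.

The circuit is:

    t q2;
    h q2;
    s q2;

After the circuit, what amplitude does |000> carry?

|000> carries amplitude sqrt(2)/2 in the final state.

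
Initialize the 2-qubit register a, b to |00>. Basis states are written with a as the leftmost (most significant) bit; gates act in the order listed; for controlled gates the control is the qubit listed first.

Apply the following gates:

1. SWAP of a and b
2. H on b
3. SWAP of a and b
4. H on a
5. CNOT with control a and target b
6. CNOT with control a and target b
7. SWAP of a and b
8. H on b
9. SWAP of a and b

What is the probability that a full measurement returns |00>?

A full measurement returns |00> with probability 1/2.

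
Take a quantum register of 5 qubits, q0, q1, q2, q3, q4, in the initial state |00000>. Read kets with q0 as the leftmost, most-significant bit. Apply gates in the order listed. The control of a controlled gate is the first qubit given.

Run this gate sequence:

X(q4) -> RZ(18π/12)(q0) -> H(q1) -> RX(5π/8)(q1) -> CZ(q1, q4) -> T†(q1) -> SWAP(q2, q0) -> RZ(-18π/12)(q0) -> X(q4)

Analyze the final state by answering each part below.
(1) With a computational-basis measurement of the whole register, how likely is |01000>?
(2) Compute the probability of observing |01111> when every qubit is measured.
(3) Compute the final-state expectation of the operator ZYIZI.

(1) A full measurement returns |01000> with probability 1/2.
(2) The probability of measuring |01111> is 0.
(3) The observable ZYIZI averages to sqrt(2)/2.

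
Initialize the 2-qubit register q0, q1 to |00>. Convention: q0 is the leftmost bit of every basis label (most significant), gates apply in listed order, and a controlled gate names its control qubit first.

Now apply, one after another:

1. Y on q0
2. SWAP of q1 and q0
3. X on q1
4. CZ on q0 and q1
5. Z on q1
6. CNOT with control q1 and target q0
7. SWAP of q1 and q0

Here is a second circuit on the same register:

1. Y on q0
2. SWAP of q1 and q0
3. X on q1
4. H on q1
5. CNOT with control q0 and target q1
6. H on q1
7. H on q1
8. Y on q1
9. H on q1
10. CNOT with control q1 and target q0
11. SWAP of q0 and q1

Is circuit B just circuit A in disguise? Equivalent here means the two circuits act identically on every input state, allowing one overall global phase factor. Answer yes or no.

No: there is an input state on which the two circuits produce genuinely different outputs (not merely differing by a phase).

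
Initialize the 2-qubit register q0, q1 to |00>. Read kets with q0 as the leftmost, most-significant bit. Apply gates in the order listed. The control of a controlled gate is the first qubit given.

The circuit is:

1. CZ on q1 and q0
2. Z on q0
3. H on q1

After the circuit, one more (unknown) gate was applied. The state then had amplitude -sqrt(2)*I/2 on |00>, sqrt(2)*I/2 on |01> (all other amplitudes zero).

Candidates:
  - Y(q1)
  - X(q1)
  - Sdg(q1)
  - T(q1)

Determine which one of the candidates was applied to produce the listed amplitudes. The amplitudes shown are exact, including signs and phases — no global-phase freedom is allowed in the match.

The unique candidate consistent with the amplitudes is Y(q1).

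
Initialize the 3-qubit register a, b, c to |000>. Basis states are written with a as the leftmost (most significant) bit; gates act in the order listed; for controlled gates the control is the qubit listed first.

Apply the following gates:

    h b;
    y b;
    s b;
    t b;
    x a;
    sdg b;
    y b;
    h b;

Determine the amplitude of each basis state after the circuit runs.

After the circuit, the state carries amplitude 1/2 + exp(I*pi/4)/2 on |100>, -1/2 + exp(I*pi/4)/2 on |110>, and 0 on every other basis state.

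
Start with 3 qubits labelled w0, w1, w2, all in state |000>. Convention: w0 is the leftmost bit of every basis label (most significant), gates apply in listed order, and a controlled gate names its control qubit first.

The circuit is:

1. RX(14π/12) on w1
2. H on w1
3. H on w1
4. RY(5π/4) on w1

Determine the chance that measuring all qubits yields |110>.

Outcome |110> occurs with probability 0. Key observation: steps 2-3 multiply out to the identity, so the circuit reduces to the remaining gates.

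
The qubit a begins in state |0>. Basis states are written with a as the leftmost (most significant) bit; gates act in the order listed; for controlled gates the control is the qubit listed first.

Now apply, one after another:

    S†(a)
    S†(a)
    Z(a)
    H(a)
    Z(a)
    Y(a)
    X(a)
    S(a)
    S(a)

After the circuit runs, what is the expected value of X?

In the final state, X has expectation -1.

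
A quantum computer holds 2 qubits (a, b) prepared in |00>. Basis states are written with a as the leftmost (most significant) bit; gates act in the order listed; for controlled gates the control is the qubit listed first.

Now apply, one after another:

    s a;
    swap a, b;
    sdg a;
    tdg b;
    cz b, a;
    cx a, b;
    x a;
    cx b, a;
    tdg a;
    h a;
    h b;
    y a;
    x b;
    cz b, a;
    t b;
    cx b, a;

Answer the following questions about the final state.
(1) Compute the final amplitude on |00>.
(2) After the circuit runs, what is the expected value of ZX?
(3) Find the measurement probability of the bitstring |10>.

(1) |00> carries amplitude exp(I*pi/4)/2 in the final state.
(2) The observable ZX averages to -sqrt(2)/2.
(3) The probability of measuring |10> is 1/4.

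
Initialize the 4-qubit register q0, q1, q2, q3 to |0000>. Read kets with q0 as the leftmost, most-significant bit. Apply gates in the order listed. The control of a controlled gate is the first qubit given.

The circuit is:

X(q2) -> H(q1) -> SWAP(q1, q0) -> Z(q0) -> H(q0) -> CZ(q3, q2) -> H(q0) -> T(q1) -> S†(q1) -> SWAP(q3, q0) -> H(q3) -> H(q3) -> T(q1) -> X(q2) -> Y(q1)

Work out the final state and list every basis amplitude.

After the circuit, the state carries amplitude sqrt(2)*I/2 on |0100>, -sqrt(2)*I/2 on |0101>, and 0 on every other basis state.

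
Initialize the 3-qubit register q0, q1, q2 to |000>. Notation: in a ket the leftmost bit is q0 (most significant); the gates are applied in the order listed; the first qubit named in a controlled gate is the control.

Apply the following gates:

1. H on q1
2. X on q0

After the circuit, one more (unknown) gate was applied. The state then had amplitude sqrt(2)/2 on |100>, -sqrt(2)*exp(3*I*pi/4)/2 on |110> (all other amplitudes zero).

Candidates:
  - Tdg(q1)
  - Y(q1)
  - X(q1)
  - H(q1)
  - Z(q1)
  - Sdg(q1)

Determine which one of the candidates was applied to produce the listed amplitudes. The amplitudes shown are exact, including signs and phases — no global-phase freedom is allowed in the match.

It was Tdg(q1) that produced the state shown.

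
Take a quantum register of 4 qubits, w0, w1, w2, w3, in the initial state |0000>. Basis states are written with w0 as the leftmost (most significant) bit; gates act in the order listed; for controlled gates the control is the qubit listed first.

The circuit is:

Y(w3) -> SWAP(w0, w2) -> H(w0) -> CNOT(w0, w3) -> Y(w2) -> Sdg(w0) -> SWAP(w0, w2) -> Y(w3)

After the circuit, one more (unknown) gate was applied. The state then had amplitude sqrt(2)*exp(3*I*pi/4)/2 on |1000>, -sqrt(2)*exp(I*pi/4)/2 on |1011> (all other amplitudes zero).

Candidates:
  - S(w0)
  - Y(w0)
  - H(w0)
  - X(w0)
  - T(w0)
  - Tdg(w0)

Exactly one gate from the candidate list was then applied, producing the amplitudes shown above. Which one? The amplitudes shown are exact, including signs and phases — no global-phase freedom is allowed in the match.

The applied gate was T(w0).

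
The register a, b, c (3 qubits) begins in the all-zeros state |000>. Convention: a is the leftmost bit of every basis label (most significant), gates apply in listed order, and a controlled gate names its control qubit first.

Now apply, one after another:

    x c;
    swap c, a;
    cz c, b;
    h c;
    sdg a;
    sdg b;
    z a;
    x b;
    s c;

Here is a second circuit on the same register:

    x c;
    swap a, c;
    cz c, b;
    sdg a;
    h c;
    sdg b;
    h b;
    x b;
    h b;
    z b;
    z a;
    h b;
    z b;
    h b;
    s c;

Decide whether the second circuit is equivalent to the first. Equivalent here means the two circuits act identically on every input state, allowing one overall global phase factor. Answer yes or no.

Yes — the two circuits implement the same unitary up to a global phase.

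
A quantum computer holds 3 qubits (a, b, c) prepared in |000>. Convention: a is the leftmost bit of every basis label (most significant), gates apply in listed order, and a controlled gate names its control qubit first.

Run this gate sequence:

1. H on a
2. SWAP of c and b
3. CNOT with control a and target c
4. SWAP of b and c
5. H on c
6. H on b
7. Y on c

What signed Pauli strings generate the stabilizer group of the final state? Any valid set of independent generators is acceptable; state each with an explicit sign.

The stabilizer group can be generated by +XZI, +ZXI, -IIX, among other valid generating sets.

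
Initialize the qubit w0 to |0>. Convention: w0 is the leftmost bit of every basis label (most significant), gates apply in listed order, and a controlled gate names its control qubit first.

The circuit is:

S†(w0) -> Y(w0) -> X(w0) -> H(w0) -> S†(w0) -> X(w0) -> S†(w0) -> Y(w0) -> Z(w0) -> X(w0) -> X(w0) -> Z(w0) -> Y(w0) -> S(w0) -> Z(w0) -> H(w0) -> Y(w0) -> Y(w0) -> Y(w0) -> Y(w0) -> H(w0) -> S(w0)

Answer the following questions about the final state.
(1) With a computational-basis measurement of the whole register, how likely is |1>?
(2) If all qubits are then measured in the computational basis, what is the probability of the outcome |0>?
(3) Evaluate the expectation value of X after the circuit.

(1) A full measurement returns |1> with probability 1/2.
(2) A full measurement returns |0> with probability 1/2.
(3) The observable X averages to 1.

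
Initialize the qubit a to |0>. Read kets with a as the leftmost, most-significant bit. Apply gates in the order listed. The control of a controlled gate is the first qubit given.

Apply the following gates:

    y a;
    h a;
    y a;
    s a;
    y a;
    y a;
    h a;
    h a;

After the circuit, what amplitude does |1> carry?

The amplitude on |1> is -sqrt(2)*I/2.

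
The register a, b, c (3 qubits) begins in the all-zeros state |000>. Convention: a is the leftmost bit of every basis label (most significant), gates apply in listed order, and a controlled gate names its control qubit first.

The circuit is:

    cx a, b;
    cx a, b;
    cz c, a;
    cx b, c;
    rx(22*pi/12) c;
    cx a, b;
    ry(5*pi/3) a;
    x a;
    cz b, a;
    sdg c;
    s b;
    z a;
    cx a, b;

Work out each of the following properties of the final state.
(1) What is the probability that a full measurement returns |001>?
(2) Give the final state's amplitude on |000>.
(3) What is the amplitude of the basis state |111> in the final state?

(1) The probability of measuring |001> is 1/8 - sqrt(3)/16. Key observation: steps 1-2 multiply out to the identity, so the circuit reduces to the remaining gates.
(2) The final state's coefficient on |000> equals -sqrt(6)/8 - sqrt(2)/8.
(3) |111> carries amplitude -3*sqrt(2)/8 + sqrt(6)/8 in the final state.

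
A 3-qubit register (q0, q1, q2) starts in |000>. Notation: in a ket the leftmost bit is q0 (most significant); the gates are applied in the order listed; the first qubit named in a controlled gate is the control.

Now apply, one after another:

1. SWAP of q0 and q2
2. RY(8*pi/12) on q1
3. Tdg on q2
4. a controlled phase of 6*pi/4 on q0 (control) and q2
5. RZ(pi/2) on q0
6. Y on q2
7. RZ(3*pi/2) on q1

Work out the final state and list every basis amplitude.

After the circuit, the state carries amplitude -I/2 on |001>, -sqrt(3)/2 on |011>, and 0 on every other basis state.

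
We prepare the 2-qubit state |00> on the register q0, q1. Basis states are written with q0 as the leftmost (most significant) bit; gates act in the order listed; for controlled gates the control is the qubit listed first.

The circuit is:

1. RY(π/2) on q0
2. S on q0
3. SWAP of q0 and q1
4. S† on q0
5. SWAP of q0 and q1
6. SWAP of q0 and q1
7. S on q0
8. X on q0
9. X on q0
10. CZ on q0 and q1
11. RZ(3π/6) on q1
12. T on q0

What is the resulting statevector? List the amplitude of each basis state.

The resulting statevector has amplitude -sqrt(2)*exp(3*I*pi/4)/2 on |00>, sqrt(2)*exp(3*I*pi/4)/2 on |01>, 0 on |10>, 0 on |11>. Key observation: gates 4-7 undo each other exactly, leaving only the rest of the circuit to track.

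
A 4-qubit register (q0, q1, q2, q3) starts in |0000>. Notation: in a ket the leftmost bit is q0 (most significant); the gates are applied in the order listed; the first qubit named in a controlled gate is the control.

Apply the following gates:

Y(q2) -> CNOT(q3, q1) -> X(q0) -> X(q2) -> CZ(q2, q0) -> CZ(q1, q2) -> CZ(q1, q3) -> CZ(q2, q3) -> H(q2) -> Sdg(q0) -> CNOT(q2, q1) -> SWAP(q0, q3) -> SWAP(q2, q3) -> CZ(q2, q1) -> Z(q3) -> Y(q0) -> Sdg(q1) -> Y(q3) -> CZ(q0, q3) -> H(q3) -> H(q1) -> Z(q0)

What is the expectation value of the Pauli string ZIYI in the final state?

The observable ZIYI averages to 0.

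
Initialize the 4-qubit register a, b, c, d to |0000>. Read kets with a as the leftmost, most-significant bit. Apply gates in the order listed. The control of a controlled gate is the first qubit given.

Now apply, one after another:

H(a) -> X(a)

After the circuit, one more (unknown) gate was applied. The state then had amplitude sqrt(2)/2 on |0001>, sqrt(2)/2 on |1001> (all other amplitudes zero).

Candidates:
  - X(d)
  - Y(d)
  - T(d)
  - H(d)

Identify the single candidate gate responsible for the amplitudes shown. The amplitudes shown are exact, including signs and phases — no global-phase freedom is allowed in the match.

It was X(d) that produced the state shown.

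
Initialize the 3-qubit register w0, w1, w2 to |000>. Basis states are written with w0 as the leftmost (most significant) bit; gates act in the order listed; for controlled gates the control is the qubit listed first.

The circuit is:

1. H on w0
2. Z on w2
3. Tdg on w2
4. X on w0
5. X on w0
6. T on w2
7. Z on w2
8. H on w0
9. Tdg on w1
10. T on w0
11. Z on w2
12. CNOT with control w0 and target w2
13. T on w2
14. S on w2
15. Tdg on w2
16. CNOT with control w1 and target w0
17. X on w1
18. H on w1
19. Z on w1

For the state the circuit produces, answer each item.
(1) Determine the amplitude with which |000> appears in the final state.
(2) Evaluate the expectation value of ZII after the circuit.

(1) The final state's coefficient on |000> equals sqrt(2)/2.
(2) In the final state, ZII has expectation 1.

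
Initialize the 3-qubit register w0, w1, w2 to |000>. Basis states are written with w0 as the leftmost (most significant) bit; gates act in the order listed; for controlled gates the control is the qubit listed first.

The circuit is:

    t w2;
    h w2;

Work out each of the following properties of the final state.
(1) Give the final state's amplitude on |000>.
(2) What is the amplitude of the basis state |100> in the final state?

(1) The final state's coefficient on |000> equals sqrt(2)/2.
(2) |100> carries amplitude 0 in the final state.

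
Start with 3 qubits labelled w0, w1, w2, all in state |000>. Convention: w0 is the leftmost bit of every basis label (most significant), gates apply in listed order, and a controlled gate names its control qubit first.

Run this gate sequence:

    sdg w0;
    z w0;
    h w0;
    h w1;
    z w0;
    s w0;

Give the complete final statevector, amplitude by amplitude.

The resulting statevector has amplitude 1/2 on |000>, 0 on |001>, 1/2 on |010>, 0 on |011>, -I/2 on |100>, 0 on |101>, -I/2 on |110>, 0 on |111>.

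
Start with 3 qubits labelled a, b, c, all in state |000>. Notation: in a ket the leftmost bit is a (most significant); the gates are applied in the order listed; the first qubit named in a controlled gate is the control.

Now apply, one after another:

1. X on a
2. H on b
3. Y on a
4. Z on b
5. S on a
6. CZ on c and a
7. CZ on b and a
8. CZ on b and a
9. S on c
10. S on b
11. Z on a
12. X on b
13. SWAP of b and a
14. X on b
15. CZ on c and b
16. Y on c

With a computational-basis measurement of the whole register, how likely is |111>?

The probability of measuring |111> is 1/2. Key observation: gates 7-8 undo each other exactly, leaving only the rest of the circuit to track.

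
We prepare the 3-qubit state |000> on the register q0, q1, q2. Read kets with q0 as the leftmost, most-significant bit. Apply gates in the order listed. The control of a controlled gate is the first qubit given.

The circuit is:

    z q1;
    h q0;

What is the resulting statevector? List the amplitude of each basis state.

The resulting statevector has amplitude sqrt(2)/2 on |000>, sqrt(2)/2 on |100>, and 0 on every other basis state.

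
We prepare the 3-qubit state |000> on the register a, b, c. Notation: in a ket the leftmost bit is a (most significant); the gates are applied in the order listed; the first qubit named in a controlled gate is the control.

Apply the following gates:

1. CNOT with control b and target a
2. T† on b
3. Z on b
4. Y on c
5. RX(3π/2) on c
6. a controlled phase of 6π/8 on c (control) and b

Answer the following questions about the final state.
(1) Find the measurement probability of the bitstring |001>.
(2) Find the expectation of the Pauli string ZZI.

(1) A full measurement returns |001> with probability 1/2.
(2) In the final state, ZZI has expectation 1.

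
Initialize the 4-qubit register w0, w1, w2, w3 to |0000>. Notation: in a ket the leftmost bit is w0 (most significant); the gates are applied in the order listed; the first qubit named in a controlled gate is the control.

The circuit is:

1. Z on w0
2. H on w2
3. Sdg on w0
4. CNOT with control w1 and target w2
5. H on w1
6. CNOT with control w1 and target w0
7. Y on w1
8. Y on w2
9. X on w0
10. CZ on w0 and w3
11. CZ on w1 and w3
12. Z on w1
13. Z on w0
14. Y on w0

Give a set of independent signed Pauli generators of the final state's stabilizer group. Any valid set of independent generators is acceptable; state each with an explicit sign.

One valid set of independent stabilizer generators is +XXII, -IIXI, -ZZII, +IIIZ (any independent generating set of the same group is equally correct).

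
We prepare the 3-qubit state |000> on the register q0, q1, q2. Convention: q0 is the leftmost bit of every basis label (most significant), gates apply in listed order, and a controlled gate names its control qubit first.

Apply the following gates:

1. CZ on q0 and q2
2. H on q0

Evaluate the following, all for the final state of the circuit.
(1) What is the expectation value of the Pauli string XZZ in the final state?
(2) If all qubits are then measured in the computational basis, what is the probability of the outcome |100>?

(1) The expectation value of XZZ is 1.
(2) A full measurement returns |100> with probability 1/2.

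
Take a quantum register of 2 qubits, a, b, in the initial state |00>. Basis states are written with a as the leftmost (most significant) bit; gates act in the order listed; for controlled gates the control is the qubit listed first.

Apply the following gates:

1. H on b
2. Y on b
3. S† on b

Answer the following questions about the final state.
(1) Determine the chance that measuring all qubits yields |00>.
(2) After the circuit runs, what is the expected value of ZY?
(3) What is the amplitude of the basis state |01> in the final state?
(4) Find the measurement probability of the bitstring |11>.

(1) A full measurement returns |00> with probability 1/2.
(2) The expectation value of ZY is 1.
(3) The final state's coefficient on |01> equals sqrt(2)/2.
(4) Outcome |11> occurs with probability 0.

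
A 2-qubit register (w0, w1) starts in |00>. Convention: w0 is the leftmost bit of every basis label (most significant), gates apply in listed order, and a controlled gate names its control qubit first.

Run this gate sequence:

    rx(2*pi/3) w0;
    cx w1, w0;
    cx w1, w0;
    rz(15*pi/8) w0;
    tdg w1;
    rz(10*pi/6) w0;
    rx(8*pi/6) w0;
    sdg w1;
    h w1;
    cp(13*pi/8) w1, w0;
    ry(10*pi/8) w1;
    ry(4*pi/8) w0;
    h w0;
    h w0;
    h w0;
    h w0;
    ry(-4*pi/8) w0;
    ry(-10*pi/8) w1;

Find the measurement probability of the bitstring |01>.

The probability of measuring |01> is -3*sqrt(6 - 3*sqrt(2))/64 + 3*sqrt(sqrt(2) + 2)/64 + 5/16. Key observation: the block from step 11 through step 18 cancels to the identity and can be dropped.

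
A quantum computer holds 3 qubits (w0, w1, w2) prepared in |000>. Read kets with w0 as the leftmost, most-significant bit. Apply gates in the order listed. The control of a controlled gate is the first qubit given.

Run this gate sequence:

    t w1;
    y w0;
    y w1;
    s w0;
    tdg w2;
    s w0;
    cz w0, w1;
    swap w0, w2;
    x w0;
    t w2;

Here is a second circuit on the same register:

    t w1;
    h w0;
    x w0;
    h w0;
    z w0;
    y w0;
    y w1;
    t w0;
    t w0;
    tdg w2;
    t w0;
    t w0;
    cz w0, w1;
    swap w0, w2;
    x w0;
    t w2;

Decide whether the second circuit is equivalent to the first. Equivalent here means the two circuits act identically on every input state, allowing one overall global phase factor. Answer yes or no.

Yes, they are equivalent — the unitaries differ by at most a global phase.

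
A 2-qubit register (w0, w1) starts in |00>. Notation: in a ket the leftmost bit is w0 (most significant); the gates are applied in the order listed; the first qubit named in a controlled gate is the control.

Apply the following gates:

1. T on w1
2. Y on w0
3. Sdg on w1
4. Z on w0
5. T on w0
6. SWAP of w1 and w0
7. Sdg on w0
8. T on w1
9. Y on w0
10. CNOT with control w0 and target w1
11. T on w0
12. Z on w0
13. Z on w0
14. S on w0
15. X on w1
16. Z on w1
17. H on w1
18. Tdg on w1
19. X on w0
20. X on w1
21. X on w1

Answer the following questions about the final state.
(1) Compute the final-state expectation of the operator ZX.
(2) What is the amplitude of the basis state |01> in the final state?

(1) The observable ZX averages to -sqrt(2)/2. Key observation: the block from step 20 through step 21 cancels to the identity and can be dropped.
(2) The amplitude on |01> is -sqrt(2)/2.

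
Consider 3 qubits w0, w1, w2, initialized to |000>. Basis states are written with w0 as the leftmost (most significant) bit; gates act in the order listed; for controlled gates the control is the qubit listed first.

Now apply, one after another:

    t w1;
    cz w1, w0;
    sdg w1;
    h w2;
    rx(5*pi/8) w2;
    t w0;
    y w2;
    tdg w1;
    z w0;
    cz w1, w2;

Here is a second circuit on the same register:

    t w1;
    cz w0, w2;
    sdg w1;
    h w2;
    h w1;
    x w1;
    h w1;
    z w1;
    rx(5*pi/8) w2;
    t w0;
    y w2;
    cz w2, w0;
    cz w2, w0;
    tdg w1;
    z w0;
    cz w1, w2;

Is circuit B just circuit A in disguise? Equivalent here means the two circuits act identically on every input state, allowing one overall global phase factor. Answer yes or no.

No: there is an input state on which the two circuits produce genuinely different outputs (not merely differing by a phase).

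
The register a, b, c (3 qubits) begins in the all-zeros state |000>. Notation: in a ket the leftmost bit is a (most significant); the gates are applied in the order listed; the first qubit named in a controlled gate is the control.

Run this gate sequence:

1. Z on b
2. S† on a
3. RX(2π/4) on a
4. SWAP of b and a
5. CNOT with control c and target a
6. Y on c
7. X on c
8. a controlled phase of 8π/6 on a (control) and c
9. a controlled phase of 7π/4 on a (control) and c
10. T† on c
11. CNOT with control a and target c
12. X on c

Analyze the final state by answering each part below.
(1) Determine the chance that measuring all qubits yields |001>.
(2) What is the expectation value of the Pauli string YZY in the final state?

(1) Outcome |001> occurs with probability 1/2.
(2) In the final state, YZY has expectation 0.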